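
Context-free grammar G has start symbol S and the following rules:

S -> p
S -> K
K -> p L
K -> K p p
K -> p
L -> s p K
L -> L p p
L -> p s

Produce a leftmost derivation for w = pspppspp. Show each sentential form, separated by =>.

S=>K=>pL=>pspK=>pspKpp=>psppLpp=>pspppspp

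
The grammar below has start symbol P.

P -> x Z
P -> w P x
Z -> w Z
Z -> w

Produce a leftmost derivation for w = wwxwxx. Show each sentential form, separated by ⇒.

P⇒wPx⇒wwPxx⇒wwxZxx⇒wwxwxx

P ⇒ wPx   [P -> w P x]
wPx ⇒ wwPxx   [P -> w P x]
wwPxx ⇒ wwxZxx   [P -> x Z]
wwxZxx ⇒ wwxwxx   [Z -> w]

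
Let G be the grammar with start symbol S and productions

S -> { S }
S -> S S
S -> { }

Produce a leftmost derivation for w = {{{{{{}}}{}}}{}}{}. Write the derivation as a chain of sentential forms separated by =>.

S=>SS=>{S}S=>{SS}S=>{{S}S}S=>{{{S}}S}S=>{{{SS}}S}S=>{{{{S}S}}S}S=>{{{{{S}}S}}S}S=>{{{{{{}}}S}}S}S=>{{{{{{}}}{}}}S}S=>{{{{{{}}}{}}}{}}S=>{{{{{{}}}{}}}{}}{}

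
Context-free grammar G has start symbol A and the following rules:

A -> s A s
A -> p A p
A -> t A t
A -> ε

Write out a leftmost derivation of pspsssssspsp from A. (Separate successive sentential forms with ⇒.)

A ⇒ pAp   [A -> p A p]
pAp ⇒ psAsp   [A -> s A s]
psAsp ⇒ pspApsp   [A -> p A p]
pspApsp ⇒ pspsAspsp   [A -> s A s]
pspsAspsp ⇒ pspssAsspsp   [A -> s A s]
pspssAsspsp ⇒ pspsssAssspsp   [A -> s A s]
pspsssAssspsp ⇒ pspsssssspsp   [A -> ε]

A ⇒ pAp ⇒ psAsp ⇒ pspApsp ⇒ pspsAspsp ⇒ pspssAsspsp ⇒ pspsssAssspsp ⇒ pspsssssspsp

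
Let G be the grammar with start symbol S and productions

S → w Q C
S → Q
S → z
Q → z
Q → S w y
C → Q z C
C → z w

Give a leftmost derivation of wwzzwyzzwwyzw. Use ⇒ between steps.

S ⇒ wQC ⇒ wSwyC ⇒ wwQCwyC ⇒ wwzCwyC ⇒ wwzQzCwyC ⇒ wwzSwyzCwyC ⇒ wwzzwyzCwyC ⇒ wwzzwyzzwwyC ⇒ wwzzwyzzwwyzw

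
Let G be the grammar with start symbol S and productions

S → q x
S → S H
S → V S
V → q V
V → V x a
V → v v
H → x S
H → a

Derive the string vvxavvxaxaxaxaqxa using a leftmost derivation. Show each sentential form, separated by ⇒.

S ⇒ VS ⇒ VxaS ⇒ vvxaS ⇒ vvxaSH ⇒ vvxaVSH ⇒ vvxaVxaSH ⇒ vvxaVxaxaSH ⇒ vvxaVxaxaxaSH ⇒ vvxaVxaxaxaxaSH ⇒ vvxavvxaxaxaxaSH ⇒ vvxavvxaxaxaxaqxH ⇒ vvxavvxaxaxaxaqxa

S ⇒ VS   [S → V S]
VS ⇒ VxaS   [V → V x a]
VxaS ⇒ vvxaS   [V → v v]
vvxaS ⇒ vvxaSH   [S → S H]
vvxaSH ⇒ vvxaVSH   [S → V S]
vvxaVSH ⇒ vvxaVxaSH   [V → V x a]
vvxaVxaSH ⇒ vvxaVxaxaSH   [V → V x a]
vvxaVxaxaSH ⇒ vvxaVxaxaxaSH   [V → V x a]
vvxaVxaxaxaSH ⇒ vvxaVxaxaxaxaSH   [V → V x a]
vvxaVxaxaxaxaSH ⇒ vvxavvxaxaxaxaSH   [V → v v]
vvxavvxaxaxaxaSH ⇒ vvxavvxaxaxaxaqxH   [S → q x]
vvxavvxaxaxaxaqxH ⇒ vvxavvxaxaxaxaqxa   [H → a]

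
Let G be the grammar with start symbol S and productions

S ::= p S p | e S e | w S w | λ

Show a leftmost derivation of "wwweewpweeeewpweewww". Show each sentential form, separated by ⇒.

S ⇒ wSw   [S ::= w S w]
wSw ⇒ wwSww   [S ::= w S w]
wwSww ⇒ wwwSwww   [S ::= w S w]
wwwSwww ⇒ wwweSewww   [S ::= e S e]
wwweSewww ⇒ wwweeSeewww   [S ::= e S e]
wwweeSeewww ⇒ wwweewSweewww   [S ::= w S w]
wwweewSweewww ⇒ wwweewpSpweewww   [S ::= p S p]
wwweewpSpweewww ⇒ wwweewpwSwpweewww   [S ::= w S w]
wwweewpwSwpweewww ⇒ wwweewpweSewpweewww   [S ::= e S e]
wwweewpweSewpweewww ⇒ wwweewpweeSeewpweewww   [S ::= e S e]
wwweewpweeSeewpweewww ⇒ wwweewpweeeewpweewww   [S ::= λ]

S ⇒ wSw ⇒ wwSww ⇒ wwwSwww ⇒ wwweSewww ⇒ wwweeSeewww ⇒ wwweewSweewww ⇒ wwweewpSpweewww ⇒ wwweewpwSwpweewww ⇒ wwweewpweSewpweewww ⇒ wwweewpweeSeewpweewww ⇒ wwweewpweeeewpweewww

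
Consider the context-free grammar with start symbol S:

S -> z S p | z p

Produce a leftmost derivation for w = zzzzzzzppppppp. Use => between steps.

S => zSp   [S -> z S p]
zSp => zzSpp   [S -> z S p]
zzSpp => zzzSppp   [S -> z S p]
zzzSppp => zzzzSpppp   [S -> z S p]
zzzzSpppp => zzzzzSppppp   [S -> z S p]
zzzzzSppppp => zzzzzzSpppppp   [S -> z S p]
zzzzzzSpppppp => zzzzzzzppppppp   [S -> z p]

S => zSp => zzSpp => zzzSppp => zzzzSpppp => zzzzzSppppp => zzzzzzSpppppp => zzzzzzzppppppp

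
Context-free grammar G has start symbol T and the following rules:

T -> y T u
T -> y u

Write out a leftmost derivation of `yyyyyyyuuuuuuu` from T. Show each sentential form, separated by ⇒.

T ⇒ yTu ⇒ yyTuu ⇒ yyyTuuu ⇒ yyyyTuuuu ⇒ yyyyyTuuuuu ⇒ yyyyyyTuuuuuu ⇒ yyyyyyyuuuuuuu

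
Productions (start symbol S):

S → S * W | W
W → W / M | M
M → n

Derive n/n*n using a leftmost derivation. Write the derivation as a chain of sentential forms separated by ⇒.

S ⇒ S*W ⇒ W*W ⇒ W/M*W ⇒ M/M*W ⇒ n/M*W ⇒ n/n*W ⇒ n/n*M ⇒ n/n*n

S ⇒ S*W   [S → S * W]
S*W ⇒ W*W   [S → W]
W*W ⇒ W/M*W   [W → W / M]
W/M*W ⇒ M/M*W   [W → M]
M/M*W ⇒ n/M*W   [M → n]
n/M*W ⇒ n/n*W   [M → n]
n/n*W ⇒ n/n*M   [W → M]
n/n*M ⇒ n/n*n   [M → n]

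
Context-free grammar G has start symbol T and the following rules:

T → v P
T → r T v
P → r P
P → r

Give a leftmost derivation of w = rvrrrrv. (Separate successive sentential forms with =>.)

T => rTv   [T → r T v]
rTv => rvPv   [T → v P]
rvPv => rvrPv   [P → r P]
rvrPv => rvrrPv   [P → r P]
rvrrPv => rvrrrPv   [P → r P]
rvrrrPv => rvrrrrv   [P → r]

T => rTv => rvPv => rvrPv => rvrrPv => rvrrrPv => rvrrrrv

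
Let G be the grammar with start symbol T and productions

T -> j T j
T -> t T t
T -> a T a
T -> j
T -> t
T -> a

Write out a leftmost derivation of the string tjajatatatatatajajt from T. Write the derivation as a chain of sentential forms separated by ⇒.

T ⇒ tTt ⇒ tjTjt ⇒ tjaTajt ⇒ tjajTjajt ⇒ tjajaTajajt ⇒ tjajatTtajajt ⇒ tjajataTatajajt ⇒ tjajatatTtatajajt ⇒ tjajatataTatatajajt ⇒ tjajatatatatatajajt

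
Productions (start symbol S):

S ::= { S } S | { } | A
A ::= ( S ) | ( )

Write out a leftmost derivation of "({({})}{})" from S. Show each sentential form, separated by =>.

S => A   [S ::= A]
A => (S)   [A ::= ( S )]
(S) => ({S}S)   [S ::= { S } S]
({S}S) => ({A}S)   [S ::= A]
({A}S) => ({(S)}S)   [A ::= ( S )]
({(S)}S) => ({({})}S)   [S ::= { }]
({({})}S) => ({({})}{})   [S ::= { }]

S=>A=>(S)=>({S}S)=>({A}S)=>({(S)}S)=>({({})}S)=>({({})}{})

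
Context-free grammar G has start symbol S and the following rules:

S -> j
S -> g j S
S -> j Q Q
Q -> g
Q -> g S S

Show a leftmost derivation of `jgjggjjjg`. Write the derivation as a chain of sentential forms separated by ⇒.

S ⇒ jQQ ⇒ jgSSQ ⇒ jgjQQSQ ⇒ jgjgQSQ ⇒ jgjggSSSQ ⇒ jgjggjSSQ ⇒ jgjggjjSQ ⇒ jgjggjjjQ ⇒ jgjggjjjg

S ⇒ jQQ   [S -> j Q Q]
jQQ ⇒ jgSSQ   [Q -> g S S]
jgSSQ ⇒ jgjQQSQ   [S -> j Q Q]
jgjQQSQ ⇒ jgjgQSQ   [Q -> g]
jgjgQSQ ⇒ jgjggSSSQ   [Q -> g S S]
jgjggSSSQ ⇒ jgjggjSSQ   [S -> j]
jgjggjSSQ ⇒ jgjggjjSQ   [S -> j]
jgjggjjSQ ⇒ jgjggjjjQ   [S -> j]
jgjggjjjQ ⇒ jgjggjjjg   [Q -> g]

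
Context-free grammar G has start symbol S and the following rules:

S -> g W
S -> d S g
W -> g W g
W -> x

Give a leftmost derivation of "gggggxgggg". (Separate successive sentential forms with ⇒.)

S ⇒ gW   [S -> g W]
gW ⇒ ggWg   [W -> g W g]
ggWg ⇒ gggWgg   [W -> g W g]
gggWgg ⇒ ggggWggg   [W -> g W g]
ggggWggg ⇒ gggggWgggg   [W -> g W g]
gggggWgggg ⇒ gggggxgggg   [W -> x]

S ⇒ gW ⇒ ggWg ⇒ gggWgg ⇒ ggggWggg ⇒ gggggWgggg ⇒ gggggxgggg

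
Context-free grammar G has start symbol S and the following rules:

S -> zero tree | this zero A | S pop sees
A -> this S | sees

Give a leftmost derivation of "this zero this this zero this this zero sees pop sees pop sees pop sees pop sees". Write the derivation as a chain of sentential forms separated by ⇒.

S ⇒ S pop sees   [S -> S pop sees]
S pop sees ⇒ S pop sees pop sees   [S -> S pop sees]
S pop sees pop sees ⇒ S pop sees pop sees pop sees   [S -> S pop sees]
S pop sees pop sees pop sees ⇒ S pop sees pop sees pop sees pop sees   [S -> S pop sees]
S pop sees pop sees pop sees pop sees ⇒ this zero A pop sees pop sees pop sees pop sees   [S -> this zero A]
this zero A pop sees pop sees pop sees pop sees ⇒ this zero this S pop sees pop sees pop sees pop sees   [A -> this S]
this zero this S pop sees pop sees pop sees pop sees ⇒ this zero this this zero A pop sees pop sees pop sees pop sees   [S -> this zero A]
this zero this this zero A pop sees pop sees pop sees pop sees ⇒ this zero this this zero this S pop sees pop sees pop sees pop sees   [A -> this S]
this zero this this zero this S pop sees pop sees pop sees pop sees ⇒ this zero this this zero this this zero A pop sees pop sees pop sees pop sees   [S -> this zero A]
this zero this this zero this this zero A pop sees pop sees pop sees pop sees ⇒ this zero this this zero this this zero sees pop sees pop sees pop sees pop sees   [A -> sees]

S ⇒ S pop sees ⇒ S pop sees pop sees ⇒ S pop sees pop sees pop sees ⇒ S pop sees pop sees pop sees pop sees ⇒ this zero A pop sees pop sees pop sees pop sees ⇒ this zero this S pop sees pop sees pop sees pop sees ⇒ this zero this this zero A pop sees pop sees pop sees pop sees ⇒ this zero this this zero this S pop sees pop sees pop sees pop sees ⇒ this zero this this zero this this zero A pop sees pop sees pop sees pop sees ⇒ this zero this this zero this this zero sees pop sees pop sees pop sees pop sees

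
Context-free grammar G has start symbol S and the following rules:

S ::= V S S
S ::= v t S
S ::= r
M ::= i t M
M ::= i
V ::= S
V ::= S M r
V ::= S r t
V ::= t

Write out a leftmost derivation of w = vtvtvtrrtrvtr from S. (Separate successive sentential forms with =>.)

S=>vtS=>vtvtS=>vtvtVSS=>vtvtSrtSS=>vtvtvtSrtSS=>vtvtvtrrtSS=>vtvtvtrrtrS=>vtvtvtrrtrvtS=>vtvtvtrrtrvtr

S => vtS   [S ::= v t S]
vtS => vtvtS   [S ::= v t S]
vtvtS => vtvtVSS   [S ::= V S S]
vtvtVSS => vtvtSrtSS   [V ::= S r t]
vtvtSrtSS => vtvtvtSrtSS   [S ::= v t S]
vtvtvtSrtSS => vtvtvtrrtSS   [S ::= r]
vtvtvtrrtSS => vtvtvtrrtrS   [S ::= r]
vtvtvtrrtrS => vtvtvtrrtrvtS   [S ::= v t S]
vtvtvtrrtrvtS => vtvtvtrrtrvtr   [S ::= r]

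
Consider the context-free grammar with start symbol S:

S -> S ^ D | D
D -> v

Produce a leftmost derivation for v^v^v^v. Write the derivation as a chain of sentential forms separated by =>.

S => S^D => S^D^D => S^D^D^D => D^D^D^D => v^D^D^D => v^v^D^D => v^v^v^D => v^v^v^v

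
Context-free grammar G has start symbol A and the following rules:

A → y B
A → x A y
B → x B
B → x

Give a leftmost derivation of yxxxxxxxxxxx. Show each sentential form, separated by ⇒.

A ⇒ yB   [A → y B]
yB ⇒ yxB   [B → x B]
yxB ⇒ yxxB   [B → x B]
yxxB ⇒ yxxxB   [B → x B]
yxxxB ⇒ yxxxxB   [B → x B]
yxxxxB ⇒ yxxxxxB   [B → x B]
yxxxxxB ⇒ yxxxxxxB   [B → x B]
yxxxxxxB ⇒ yxxxxxxxB   [B → x B]
yxxxxxxxB ⇒ yxxxxxxxxB   [B → x B]
yxxxxxxxxB ⇒ yxxxxxxxxxB   [B → x B]
yxxxxxxxxxB ⇒ yxxxxxxxxxxB   [B → x B]
yxxxxxxxxxxB ⇒ yxxxxxxxxxxx   [B → x]

A ⇒ yB ⇒ yxB ⇒ yxxB ⇒ yxxxB ⇒ yxxxxB ⇒ yxxxxxB ⇒ yxxxxxxB ⇒ yxxxxxxxB ⇒ yxxxxxxxxB ⇒ yxxxxxxxxxB ⇒ yxxxxxxxxxxB ⇒ yxxxxxxxxxxx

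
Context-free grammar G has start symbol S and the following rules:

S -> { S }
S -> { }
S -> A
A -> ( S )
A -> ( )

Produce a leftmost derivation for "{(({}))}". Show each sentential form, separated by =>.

S => {S}   [S -> { S }]
{S} => {A}   [S -> A]
{A} => {(S)}   [A -> ( S )]
{(S)} => {(A)}   [S -> A]
{(A)} => {((S))}   [A -> ( S )]
{((S))} => {(({}))}   [S -> { }]

S=>{S}=>{A}=>{(S)}=>{(A)}=>{((S))}=>{(({}))}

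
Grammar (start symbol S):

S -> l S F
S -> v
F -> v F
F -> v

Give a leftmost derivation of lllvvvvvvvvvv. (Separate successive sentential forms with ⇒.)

S ⇒ lSF ⇒ llSFF ⇒ lllSFFF ⇒ lllvFFF ⇒ lllvvFFF ⇒ lllvvvFFF ⇒ lllvvvvFFF ⇒ lllvvvvvFFF ⇒ lllvvvvvvFFF ⇒ lllvvvvvvvFFF ⇒ lllvvvvvvvvFF ⇒ lllvvvvvvvvvF ⇒ lllvvvvvvvvvv

S ⇒ lSF   [S -> l S F]
lSF ⇒ llSFF   [S -> l S F]
llSFF ⇒ lllSFFF   [S -> l S F]
lllSFFF ⇒ lllvFFF   [S -> v]
lllvFFF ⇒ lllvvFFF   [F -> v F]
lllvvFFF ⇒ lllvvvFFF   [F -> v F]
lllvvvFFF ⇒ lllvvvvFFF   [F -> v F]
lllvvvvFFF ⇒ lllvvvvvFFF   [F -> v F]
lllvvvvvFFF ⇒ lllvvvvvvFFF   [F -> v F]
lllvvvvvvFFF ⇒ lllvvvvvvvFFF   [F -> v F]
lllvvvvvvvFFF ⇒ lllvvvvvvvvFF   [F -> v]
lllvvvvvvvvFF ⇒ lllvvvvvvvvvF   [F -> v]
lllvvvvvvvvvF ⇒ lllvvvvvvvvvv   [F -> v]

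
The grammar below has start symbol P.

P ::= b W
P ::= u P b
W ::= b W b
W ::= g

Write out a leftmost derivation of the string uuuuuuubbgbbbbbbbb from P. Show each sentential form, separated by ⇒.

P⇒uPb⇒uuPbb⇒uuuPbbb⇒uuuuPbbbb⇒uuuuuPbbbbb⇒uuuuuuPbbbbbb⇒uuuuuuuPbbbbbbb⇒uuuuuuubWbbbbbbb⇒uuuuuuubbWbbbbbbbb⇒uuuuuuubbgbbbbbbbb

P ⇒ uPb   [P ::= u P b]
uPb ⇒ uuPbb   [P ::= u P b]
uuPbb ⇒ uuuPbbb   [P ::= u P b]
uuuPbbb ⇒ uuuuPbbbb   [P ::= u P b]
uuuuPbbbb ⇒ uuuuuPbbbbb   [P ::= u P b]
uuuuuPbbbbb ⇒ uuuuuuPbbbbbb   [P ::= u P b]
uuuuuuPbbbbbb ⇒ uuuuuuuPbbbbbbb   [P ::= u P b]
uuuuuuuPbbbbbbb ⇒ uuuuuuubWbbbbbbb   [P ::= b W]
uuuuuuubWbbbbbbb ⇒ uuuuuuubbWbbbbbbbb   [W ::= b W b]
uuuuuuubbWbbbbbbbb ⇒ uuuuuuubbgbbbbbbbb   [W ::= g]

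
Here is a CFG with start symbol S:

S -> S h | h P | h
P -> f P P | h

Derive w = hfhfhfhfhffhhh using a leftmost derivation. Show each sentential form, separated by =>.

S => hP => hfPP => hfhP => hfhfPP => hfhfhP => hfhfhfPP => hfhfhfhP => hfhfhfhfPP => hfhfhfhfhP => hfhfhfhfhfPP => hfhfhfhfhffPPP => hfhfhfhfhffhPP => hfhfhfhfhffhhP => hfhfhfhfhffhhh

S => hP   [S -> h P]
hP => hfPP   [P -> f P P]
hfPP => hfhP   [P -> h]
hfhP => hfhfPP   [P -> f P P]
hfhfPP => hfhfhP   [P -> h]
hfhfhP => hfhfhfPP   [P -> f P P]
hfhfhfPP => hfhfhfhP   [P -> h]
hfhfhfhP => hfhfhfhfPP   [P -> f P P]
hfhfhfhfPP => hfhfhfhfhP   [P -> h]
hfhfhfhfhP => hfhfhfhfhfPP   [P -> f P P]
hfhfhfhfhfPP => hfhfhfhfhffPPP   [P -> f P P]
hfhfhfhfhffPPP => hfhfhfhfhffhPP   [P -> h]
hfhfhfhfhffhPP => hfhfhfhfhffhhP   [P -> h]
hfhfhfhfhffhhP => hfhfhfhfhffhhh   [P -> h]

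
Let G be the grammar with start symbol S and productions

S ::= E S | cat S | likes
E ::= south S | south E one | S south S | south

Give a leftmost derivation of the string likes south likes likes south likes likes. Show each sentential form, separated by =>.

S => E S => S south S S => E S south S S => S south S S south S S => likes south S S south S S => likes south likes S south S S => likes south likes likes south S S => likes south likes likes south likes S => likes south likes likes south likes likes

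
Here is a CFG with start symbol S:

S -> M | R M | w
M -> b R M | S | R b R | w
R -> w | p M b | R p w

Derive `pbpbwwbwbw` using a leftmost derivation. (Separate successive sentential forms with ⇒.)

S ⇒ RM ⇒ pMbM ⇒ pbRMbM ⇒ pbpMbMbM ⇒ pbpbRMbMbM ⇒ pbpbwMbMbM ⇒ pbpbwwbMbM ⇒ pbpbwwbwbM ⇒ pbpbwwbwbw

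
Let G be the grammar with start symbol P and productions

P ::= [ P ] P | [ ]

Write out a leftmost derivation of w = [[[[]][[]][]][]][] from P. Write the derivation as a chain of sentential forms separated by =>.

P => [P]P => [[P]P]P => [[[P]P]P]P => [[[[]]P]P]P => [[[[]][P]P]P]P => [[[[]][[]]P]P]P => [[[[]][[]][]]P]P => [[[[]][[]][]][]]P => [[[[]][[]][]][]][]

P => [P]P   [P ::= [ P ] P]
[P]P => [[P]P]P   [P ::= [ P ] P]
[[P]P]P => [[[P]P]P]P   [P ::= [ P ] P]
[[[P]P]P]P => [[[[]]P]P]P   [P ::= [ ]]
[[[[]]P]P]P => [[[[]][P]P]P]P   [P ::= [ P ] P]
[[[[]][P]P]P]P => [[[[]][[]]P]P]P   [P ::= [ ]]
[[[[]][[]]P]P]P => [[[[]][[]][]]P]P   [P ::= [ ]]
[[[[]][[]][]]P]P => [[[[]][[]][]][]]P   [P ::= [ ]]
[[[[]][[]][]][]]P => [[[[]][[]][]][]][]   [P ::= [ ]]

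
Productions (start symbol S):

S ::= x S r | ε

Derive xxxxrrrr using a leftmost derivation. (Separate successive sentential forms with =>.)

S => xSr => xxSrr => xxxSrrr => xxxxSrrrr => xxxxrrrr

S => xSr   [S ::= x S r]
xSr => xxSrr   [S ::= x S r]
xxSrr => xxxSrrr   [S ::= x S r]
xxxSrrr => xxxxSrrrr   [S ::= x S r]
xxxxSrrrr => xxxxrrrr   [S ::= ε]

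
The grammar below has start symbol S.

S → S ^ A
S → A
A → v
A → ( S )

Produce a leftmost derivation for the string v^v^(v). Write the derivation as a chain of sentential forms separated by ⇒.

S ⇒ S^A ⇒ S^A^A ⇒ A^A^A ⇒ v^A^A ⇒ v^v^A ⇒ v^v^(S) ⇒ v^v^(A) ⇒ v^v^(v)

S ⇒ S^A   [S → S ^ A]
S^A ⇒ S^A^A   [S → S ^ A]
S^A^A ⇒ A^A^A   [S → A]
A^A^A ⇒ v^A^A   [A → v]
v^A^A ⇒ v^v^A   [A → v]
v^v^A ⇒ v^v^(S)   [A → ( S )]
v^v^(S) ⇒ v^v^(A)   [S → A]
v^v^(A) ⇒ v^v^(v)   [A → v]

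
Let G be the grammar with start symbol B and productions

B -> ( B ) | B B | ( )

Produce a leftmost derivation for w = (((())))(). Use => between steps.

B => BB => (B)B => ((B))B => (((B)))B => (((())))B => (((())))()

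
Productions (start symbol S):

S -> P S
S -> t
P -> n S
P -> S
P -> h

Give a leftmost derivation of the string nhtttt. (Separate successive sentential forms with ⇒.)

S ⇒ PS ⇒ nSS ⇒ nPSS ⇒ nhSS ⇒ nhPSS ⇒ nhSSS ⇒ nhPSSS ⇒ nhSSSS ⇒ nhtSSS ⇒ nhttSS ⇒ nhtttS ⇒ nhtttt

S ⇒ PS   [S -> P S]
PS ⇒ nSS   [P -> n S]
nSS ⇒ nPSS   [S -> P S]
nPSS ⇒ nhSS   [P -> h]
nhSS ⇒ nhPSS   [S -> P S]
nhPSS ⇒ nhSSS   [P -> S]
nhSSS ⇒ nhPSSS   [S -> P S]
nhPSSS ⇒ nhSSSS   [P -> S]
nhSSSS ⇒ nhtSSS   [S -> t]
nhtSSS ⇒ nhttSS   [S -> t]
nhttSS ⇒ nhtttS   [S -> t]
nhtttS ⇒ nhtttt   [S -> t]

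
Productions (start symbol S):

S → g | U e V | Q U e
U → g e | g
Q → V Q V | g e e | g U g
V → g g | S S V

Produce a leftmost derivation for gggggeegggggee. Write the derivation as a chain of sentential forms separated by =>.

S => QUe   [S → Q U e]
QUe => VQVUe   [Q → V Q V]
VQVUe => ggQVUe   [V → g g]
ggQVUe => ggVQVVUe   [Q → V Q V]
ggVQVVUe => ggggQVVUe   [V → g g]
ggggQVVUe => gggggeeVVUe   [Q → g e e]
gggggeeVVUe => gggggeeggVUe   [V → g g]
gggggeeggVUe => gggggeeggggUe   [V → g g]
gggggeeggggUe => gggggeegggggee   [U → g e]

S => QUe => VQVUe => ggQVUe => ggVQVVUe => ggggQVVUe => gggggeeVVUe => gggggeeggVUe => gggggeeggggUe => gggggeegggggee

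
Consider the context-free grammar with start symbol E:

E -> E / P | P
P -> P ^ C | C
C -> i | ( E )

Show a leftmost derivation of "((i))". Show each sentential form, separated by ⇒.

E ⇒ P ⇒ C ⇒ (E) ⇒ (P) ⇒ (C) ⇒ ((E)) ⇒ ((P)) ⇒ ((C)) ⇒ ((i))

E ⇒ P   [E -> P]
P ⇒ C   [P -> C]
C ⇒ (E)   [C -> ( E )]
(E) ⇒ (P)   [E -> P]
(P) ⇒ (C)   [P -> C]
(C) ⇒ ((E))   [C -> ( E )]
((E)) ⇒ ((P))   [E -> P]
((P)) ⇒ ((C))   [P -> C]
((C)) ⇒ ((i))   [C -> i]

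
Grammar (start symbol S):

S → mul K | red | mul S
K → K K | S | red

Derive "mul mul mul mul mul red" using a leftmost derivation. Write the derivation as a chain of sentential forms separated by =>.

S => mul S => mul mul K => mul mul S => mul mul mul K => mul mul mul S => mul mul mul mul S => mul mul mul mul mul S => mul mul mul mul mul red

S => mul S   [S → mul S]
mul S => mul mul K   [S → mul K]
mul mul K => mul mul S   [K → S]
mul mul S => mul mul mul K   [S → mul K]
mul mul mul K => mul mul mul S   [K → S]
mul mul mul S => mul mul mul mul S   [S → mul S]
mul mul mul mul S => mul mul mul mul mul S   [S → mul S]
mul mul mul mul mul S => mul mul mul mul mul red   [S → red]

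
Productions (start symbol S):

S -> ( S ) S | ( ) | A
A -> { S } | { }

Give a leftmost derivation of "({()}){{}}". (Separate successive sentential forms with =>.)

S => (S)S => (A)S => ({S})S => ({()})S => ({()})A => ({()}){S} => ({()}){A} => ({()}){{}}

S => (S)S   [S -> ( S ) S]
(S)S => (A)S   [S -> A]
(A)S => ({S})S   [A -> { S }]
({S})S => ({()})S   [S -> ( )]
({()})S => ({()})A   [S -> A]
({()})A => ({()}){S}   [A -> { S }]
({()}){S} => ({()}){A}   [S -> A]
({()}){A} => ({()}){{}}   [A -> { }]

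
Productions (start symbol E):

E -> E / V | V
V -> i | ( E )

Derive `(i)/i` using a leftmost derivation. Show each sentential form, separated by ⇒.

E ⇒ E/V   [E -> E / V]
E/V ⇒ V/V   [E -> V]
V/V ⇒ (E)/V   [V -> ( E )]
(E)/V ⇒ (V)/V   [E -> V]
(V)/V ⇒ (i)/V   [V -> i]
(i)/V ⇒ (i)/i   [V -> i]

E⇒E/V⇒V/V⇒(E)/V⇒(V)/V⇒(i)/V⇒(i)/i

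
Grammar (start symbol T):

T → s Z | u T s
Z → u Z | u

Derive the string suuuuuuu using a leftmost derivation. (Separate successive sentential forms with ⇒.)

T ⇒ sZ ⇒ suZ ⇒ suuZ ⇒ suuuZ ⇒ suuuuZ ⇒ suuuuuZ ⇒ suuuuuuZ ⇒ suuuuuuu

T ⇒ sZ   [T → s Z]
sZ ⇒ suZ   [Z → u Z]
suZ ⇒ suuZ   [Z → u Z]
suuZ ⇒ suuuZ   [Z → u Z]
suuuZ ⇒ suuuuZ   [Z → u Z]
suuuuZ ⇒ suuuuuZ   [Z → u Z]
suuuuuZ ⇒ suuuuuuZ   [Z → u Z]
suuuuuuZ ⇒ suuuuuuu   [Z → u]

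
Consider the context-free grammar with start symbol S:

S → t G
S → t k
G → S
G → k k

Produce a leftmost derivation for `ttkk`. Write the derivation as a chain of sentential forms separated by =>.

S => tG => tS => ttG => ttkk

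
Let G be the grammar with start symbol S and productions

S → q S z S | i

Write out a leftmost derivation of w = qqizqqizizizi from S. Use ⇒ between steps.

S ⇒ qSzS   [S → q S z S]
qSzS ⇒ qqSzSzS   [S → q S z S]
qqSzSzS ⇒ qqizSzS   [S → i]
qqizSzS ⇒ qqizqSzSzS   [S → q S z S]
qqizqSzSzS ⇒ qqizqqSzSzSzS   [S → q S z S]
qqizqqSzSzSzS ⇒ qqizqqizSzSzS   [S → i]
qqizqqizSzSzS ⇒ qqizqqizizSzS   [S → i]
qqizqqizizSzS ⇒ qqizqqizizizS   [S → i]
qqizqqizizizS ⇒ qqizqqizizizi   [S → i]

S⇒qSzS⇒qqSzSzS⇒qqizSzS⇒qqizqSzSzS⇒qqizqqSzSzSzS⇒qqizqqizSzSzS⇒qqizqqizizSzS⇒qqizqqizizizS⇒qqizqqizizizi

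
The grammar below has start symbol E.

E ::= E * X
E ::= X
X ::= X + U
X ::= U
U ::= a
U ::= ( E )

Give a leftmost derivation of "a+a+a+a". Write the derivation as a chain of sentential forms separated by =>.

E => X   [E ::= X]
X => X+U   [X ::= X + U]
X+U => X+U+U   [X ::= X + U]
X+U+U => X+U+U+U   [X ::= X + U]
X+U+U+U => U+U+U+U   [X ::= U]
U+U+U+U => a+U+U+U   [U ::= a]
a+U+U+U => a+a+U+U   [U ::= a]
a+a+U+U => a+a+a+U   [U ::= a]
a+a+a+U => a+a+a+a   [U ::= a]

E => X => X+U => X+U+U => X+U+U+U => U+U+U+U => a+U+U+U => a+a+U+U => a+a+a+U => a+a+a+a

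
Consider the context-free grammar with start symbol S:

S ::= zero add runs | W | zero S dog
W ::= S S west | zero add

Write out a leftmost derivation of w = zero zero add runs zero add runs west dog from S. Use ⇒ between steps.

S ⇒ zero S dog ⇒ zero W dog ⇒ zero S S west dog ⇒ zero zero add runs S west dog ⇒ zero zero add runs zero add runs west dog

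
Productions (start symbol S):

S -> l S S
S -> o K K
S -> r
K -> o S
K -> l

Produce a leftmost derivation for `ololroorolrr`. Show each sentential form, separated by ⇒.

S ⇒ oKK   [S -> o K K]
oKK ⇒ olK   [K -> l]
olK ⇒ oloS   [K -> o S]
oloS ⇒ ololSS   [S -> l S S]
ololSS ⇒ ololrS   [S -> r]
ololrS ⇒ ololroKK   [S -> o K K]
ololroKK ⇒ ololrooSK   [K -> o S]
ololrooSK ⇒ ololroorK   [S -> r]
ololroorK ⇒ ololrooroS   [K -> o S]
ololrooroS ⇒ ololroorolSS   [S -> l S S]
ololroorolSS ⇒ ololroorolrS   [S -> r]
ololroorolrS ⇒ ololroorolrr   [S -> r]

S⇒oKK⇒olK⇒oloS⇒ololSS⇒ololrS⇒ololroKK⇒ololrooSK⇒ololroorK⇒ololrooroS⇒ololroorolSS⇒ololroorolrS⇒ololroorolrr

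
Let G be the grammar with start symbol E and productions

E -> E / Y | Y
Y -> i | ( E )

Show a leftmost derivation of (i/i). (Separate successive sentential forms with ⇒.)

E⇒Y⇒(E)⇒(E/Y)⇒(Y/Y)⇒(i/Y)⇒(i/i)

E ⇒ Y   [E -> Y]
Y ⇒ (E)   [Y -> ( E )]
(E) ⇒ (E/Y)   [E -> E / Y]
(E/Y) ⇒ (Y/Y)   [E -> Y]
(Y/Y) ⇒ (i/Y)   [Y -> i]
(i/Y) ⇒ (i/i)   [Y -> i]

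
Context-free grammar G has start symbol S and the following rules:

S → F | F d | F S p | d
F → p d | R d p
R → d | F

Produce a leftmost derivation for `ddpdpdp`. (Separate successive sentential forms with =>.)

S => FSp => RdpSp => FdpSp => RdpdpSp => ddpdpSp => ddpdpdp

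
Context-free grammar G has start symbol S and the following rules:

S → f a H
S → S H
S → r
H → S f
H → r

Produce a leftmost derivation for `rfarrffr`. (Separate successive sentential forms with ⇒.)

S ⇒ SH ⇒ SHH ⇒ rHH ⇒ rSfH ⇒ rfaHfH ⇒ rfaSffH ⇒ rfaSHffH ⇒ rfarHffH ⇒ rfarrffH ⇒ rfarrffr

S ⇒ SH   [S → S H]
SH ⇒ SHH   [S → S H]
SHH ⇒ rHH   [S → r]
rHH ⇒ rSfH   [H → S f]
rSfH ⇒ rfaHfH   [S → f a H]
rfaHfH ⇒ rfaSffH   [H → S f]
rfaSffH ⇒ rfaSHffH   [S → S H]
rfaSHffH ⇒ rfarHffH   [S → r]
rfarHffH ⇒ rfarrffH   [H → r]
rfarrffH ⇒ rfarrffr   [H → r]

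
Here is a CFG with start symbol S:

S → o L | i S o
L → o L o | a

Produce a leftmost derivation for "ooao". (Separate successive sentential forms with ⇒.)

S⇒oL⇒ooLo⇒ooao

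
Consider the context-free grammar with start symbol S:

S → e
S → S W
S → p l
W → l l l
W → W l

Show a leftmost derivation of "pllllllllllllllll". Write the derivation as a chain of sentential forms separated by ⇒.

S ⇒ SW   [S → S W]
SW ⇒ SWW   [S → S W]
SWW ⇒ SWWW   [S → S W]
SWWW ⇒ SWWWW   [S → S W]
SWWWW ⇒ plWWWW   [S → p l]
plWWWW ⇒ plWlWWW   [W → W l]
plWlWWW ⇒ plWllWWW   [W → W l]
plWllWWW ⇒ pllllllWWW   [W → l l l]
pllllllWWW ⇒ pllllllWlWW   [W → W l]
pllllllWlWW ⇒ pllllllllllWW   [W → l l l]
pllllllllllWW ⇒ plllllllllllllW   [W → l l l]
plllllllllllllW ⇒ pllllllllllllllll   [W → l l l]

S ⇒ SW ⇒ SWW ⇒ SWWW ⇒ SWWWW ⇒ plWWWW ⇒ plWlWWW ⇒ plWllWWW ⇒ pllllllWWW ⇒ pllllllWlWW ⇒ pllllllllllWW ⇒ plllllllllllllW ⇒ pllllllllllllllll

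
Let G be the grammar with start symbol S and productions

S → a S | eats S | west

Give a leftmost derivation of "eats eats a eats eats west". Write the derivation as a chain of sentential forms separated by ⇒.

S ⇒ eats S   [S → eats S]
eats S ⇒ eats eats S   [S → eats S]
eats eats S ⇒ eats eats a S   [S → a S]
eats eats a S ⇒ eats eats a eats S   [S → eats S]
eats eats a eats S ⇒ eats eats a eats eats S   [S → eats S]
eats eats a eats eats S ⇒ eats eats a eats eats west   [S → west]

S ⇒ eats S ⇒ eats eats S ⇒ eats eats a S ⇒ eats eats a eats S ⇒ eats eats a eats eats S ⇒ eats eats a eats eats west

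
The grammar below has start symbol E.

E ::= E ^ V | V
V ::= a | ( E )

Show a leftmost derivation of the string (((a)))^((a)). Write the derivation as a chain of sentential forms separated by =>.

E => E^V   [E ::= E ^ V]
E^V => V^V   [E ::= V]
V^V => (E)^V   [V ::= ( E )]
(E)^V => (V)^V   [E ::= V]
(V)^V => ((E))^V   [V ::= ( E )]
((E))^V => ((V))^V   [E ::= V]
((V))^V => (((E)))^V   [V ::= ( E )]
(((E)))^V => (((V)))^V   [E ::= V]
(((V)))^V => (((a)))^V   [V ::= a]
(((a)))^V => (((a)))^(E)   [V ::= ( E )]
(((a)))^(E) => (((a)))^(V)   [E ::= V]
(((a)))^(V) => (((a)))^((E))   [V ::= ( E )]
(((a)))^((E)) => (((a)))^((V))   [E ::= V]
(((a)))^((V)) => (((a)))^((a))   [V ::= a]

E=>E^V=>V^V=>(E)^V=>(V)^V=>((E))^V=>((V))^V=>(((E)))^V=>(((V)))^V=>(((a)))^V=>(((a)))^(E)=>(((a)))^(V)=>(((a)))^((E))=>(((a)))^((V))=>(((a)))^((a))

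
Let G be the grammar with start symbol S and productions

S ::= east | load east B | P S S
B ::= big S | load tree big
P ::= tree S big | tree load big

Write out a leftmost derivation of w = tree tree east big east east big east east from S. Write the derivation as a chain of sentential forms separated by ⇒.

S ⇒ P S S ⇒ tree S big S S ⇒ tree P S S big S S ⇒ tree tree S big S S big S S ⇒ tree tree east big S S big S S ⇒ tree tree east big east S big S S ⇒ tree tree east big east east big S S ⇒ tree tree east big east east big east S ⇒ tree tree east big east east big east east

S ⇒ P S S   [S ::= P S S]
P S S ⇒ tree S big S S   [P ::= tree S big]
tree S big S S ⇒ tree P S S big S S   [S ::= P S S]
tree P S S big S S ⇒ tree tree S big S S big S S   [P ::= tree S big]
tree tree S big S S big S S ⇒ tree tree east big S S big S S   [S ::= east]
tree tree east big S S big S S ⇒ tree tree east big east S big S S   [S ::= east]
tree tree east big east S big S S ⇒ tree tree east big east east big S S   [S ::= east]
tree tree east big east east big S S ⇒ tree tree east big east east big east S   [S ::= east]
tree tree east big east east big east S ⇒ tree tree east big east east big east east   [S ::= east]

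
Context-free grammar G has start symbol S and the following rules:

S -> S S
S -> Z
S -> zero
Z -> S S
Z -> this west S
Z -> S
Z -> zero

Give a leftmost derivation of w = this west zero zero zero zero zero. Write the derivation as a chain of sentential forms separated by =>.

S => Z => this west S => this west S S => this west zero S => this west zero S S => this west zero S S S => this west zero S S S S => this west zero zero S S S => this west zero zero zero S S => this west zero zero zero Z S => this west zero zero zero zero S => this west zero zero zero zero zero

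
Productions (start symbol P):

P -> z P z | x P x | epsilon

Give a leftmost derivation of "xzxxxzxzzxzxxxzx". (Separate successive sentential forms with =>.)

P => xPx   [P -> x P x]
xPx => xzPzx   [P -> z P z]
xzPzx => xzxPxzx   [P -> x P x]
xzxPxzx => xzxxPxxzx   [P -> x P x]
xzxxPxxzx => xzxxxPxxxzx   [P -> x P x]
xzxxxPxxxzx => xzxxxzPzxxxzx   [P -> z P z]
xzxxxzPzxxxzx => xzxxxzxPxzxxxzx   [P -> x P x]
xzxxxzxPxzxxxzx => xzxxxzxzPzxzxxxzx   [P -> z P z]
xzxxxzxzPzxzxxxzx => xzxxxzxzzxzxxxzx   [P -> epsilon]

P => xPx => xzPzx => xzxPxzx => xzxxPxxzx => xzxxxPxxxzx => xzxxxzPzxxxzx => xzxxxzxPxzxxxzx => xzxxxzxzPzxzxxxzx => xzxxxzxzzxzxxxzx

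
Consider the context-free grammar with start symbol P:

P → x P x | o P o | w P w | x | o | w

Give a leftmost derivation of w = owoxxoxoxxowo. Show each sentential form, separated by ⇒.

P⇒oPo⇒owPwo⇒owoPowo⇒owoxPxowo⇒owoxxPxxowo⇒owoxxoPoxxowo⇒owoxxoxoxxowo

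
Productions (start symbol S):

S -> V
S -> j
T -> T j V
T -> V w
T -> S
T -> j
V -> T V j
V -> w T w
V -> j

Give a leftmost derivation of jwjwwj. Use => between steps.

S => V   [S -> V]
V => TVj   [V -> T V j]
TVj => SVj   [T -> S]
SVj => VVj   [S -> V]
VVj => jVj   [V -> j]
jVj => jwTwj   [V -> w T w]
jwTwj => jwVwwj   [T -> V w]
jwVwwj => jwjwwj   [V -> j]

S=>V=>TVj=>SVj=>VVj=>jVj=>jwTwj=>jwVwwj=>jwjwwj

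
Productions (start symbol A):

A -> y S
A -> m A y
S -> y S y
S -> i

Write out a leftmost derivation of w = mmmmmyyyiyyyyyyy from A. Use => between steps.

A=>mAy=>mmAyy=>mmmAyyy=>mmmmAyyyy=>mmmmmAyyyyy=>mmmmmySyyyyy=>mmmmmyySyyyyyy=>mmmmmyyySyyyyyyy=>mmmmmyyyiyyyyyyy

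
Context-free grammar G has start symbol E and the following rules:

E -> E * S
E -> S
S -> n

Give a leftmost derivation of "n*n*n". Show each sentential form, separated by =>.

E=>E*S=>E*S*S=>S*S*S=>n*S*S=>n*n*S=>n*n*n

E => E*S   [E -> E * S]
E*S => E*S*S   [E -> E * S]
E*S*S => S*S*S   [E -> S]
S*S*S => n*S*S   [S -> n]
n*S*S => n*n*S   [S -> n]
n*n*S => n*n*n   [S -> n]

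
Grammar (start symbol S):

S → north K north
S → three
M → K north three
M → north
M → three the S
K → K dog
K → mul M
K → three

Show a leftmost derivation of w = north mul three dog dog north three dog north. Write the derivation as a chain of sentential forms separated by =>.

S => north K north => north K dog north => north mul M dog north => north mul K north three dog north => north mul K dog north three dog north => north mul K dog dog north three dog north => north mul three dog dog north three dog north

S => north K north   [S → north K north]
north K north => north K dog north   [K → K dog]
north K dog north => north mul M dog north   [K → mul M]
north mul M dog north => north mul K north three dog north   [M → K north three]
north mul K north three dog north => north mul K dog north three dog north   [K → K dog]
north mul K dog north three dog north => north mul K dog dog north three dog north   [K → K dog]
north mul K dog dog north three dog north => north mul three dog dog north three dog north   [K → three]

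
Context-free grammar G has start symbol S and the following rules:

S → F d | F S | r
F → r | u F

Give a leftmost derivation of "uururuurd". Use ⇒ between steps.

S ⇒ FS   [S → F S]
FS ⇒ uFS   [F → u F]
uFS ⇒ uuFS   [F → u F]
uuFS ⇒ uurS   [F → r]
uurS ⇒ uurFS   [S → F S]
uurFS ⇒ uuruFS   [F → u F]
uuruFS ⇒ uururS   [F → r]
uururS ⇒ uururFd   [S → F d]
uururFd ⇒ uururuFd   [F → u F]
uururuFd ⇒ uururuuFd   [F → u F]
uururuuFd ⇒ uururuurd   [F → r]

S ⇒ FS ⇒ uFS ⇒ uuFS ⇒ uurS ⇒ uurFS ⇒ uuruFS ⇒ uururS ⇒ uururFd ⇒ uururuFd ⇒ uururuuFd ⇒ uururuurd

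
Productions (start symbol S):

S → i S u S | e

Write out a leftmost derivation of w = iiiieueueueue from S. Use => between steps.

S => iSuS => iiSuSuS => iiiSuSuSuS => iiiiSuSuSuSuS => iiiieuSuSuSuS => iiiieueuSuSuS => iiiieueueuSuS => iiiieueueueuS => iiiieueueueue

S => iSuS   [S → i S u S]
iSuS => iiSuSuS   [S → i S u S]
iiSuSuS => iiiSuSuSuS   [S → i S u S]
iiiSuSuSuS => iiiiSuSuSuSuS   [S → i S u S]
iiiiSuSuSuSuS => iiiieuSuSuSuS   [S → e]
iiiieuSuSuSuS => iiiieueuSuSuS   [S → e]
iiiieueuSuSuS => iiiieueueuSuS   [S → e]
iiiieueueuSuS => iiiieueueueuS   [S → e]
iiiieueueueuS => iiiieueueueue   [S → e]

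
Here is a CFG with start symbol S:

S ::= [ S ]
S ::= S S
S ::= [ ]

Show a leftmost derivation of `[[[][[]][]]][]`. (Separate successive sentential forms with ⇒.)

S⇒SS⇒[S]S⇒[[S]]S⇒[[SS]]S⇒[[SSS]]S⇒[[[]SS]]S⇒[[[][S]S]]S⇒[[[][[]]S]]S⇒[[[][[]][]]]S⇒[[[][[]][]]][]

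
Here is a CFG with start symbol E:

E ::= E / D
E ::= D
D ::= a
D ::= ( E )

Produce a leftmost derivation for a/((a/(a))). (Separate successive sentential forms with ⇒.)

E⇒E/D⇒D/D⇒a/D⇒a/(E)⇒a/(D)⇒a/((E))⇒a/((E/D))⇒a/((D/D))⇒a/((a/D))⇒a/((a/(E)))⇒a/((a/(D)))⇒a/((a/(a)))

E ⇒ E/D   [E ::= E / D]
E/D ⇒ D/D   [E ::= D]
D/D ⇒ a/D   [D ::= a]
a/D ⇒ a/(E)   [D ::= ( E )]
a/(E) ⇒ a/(D)   [E ::= D]
a/(D) ⇒ a/((E))   [D ::= ( E )]
a/((E)) ⇒ a/((E/D))   [E ::= E / D]
a/((E/D)) ⇒ a/((D/D))   [E ::= D]
a/((D/D)) ⇒ a/((a/D))   [D ::= a]
a/((a/D)) ⇒ a/((a/(E)))   [D ::= ( E )]
a/((a/(E))) ⇒ a/((a/(D)))   [E ::= D]
a/((a/(D))) ⇒ a/((a/(a)))   [D ::= a]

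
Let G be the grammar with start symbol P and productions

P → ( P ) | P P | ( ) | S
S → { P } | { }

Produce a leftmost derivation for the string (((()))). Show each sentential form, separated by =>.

P => (P) => ((P)) => (((P))) => (((())))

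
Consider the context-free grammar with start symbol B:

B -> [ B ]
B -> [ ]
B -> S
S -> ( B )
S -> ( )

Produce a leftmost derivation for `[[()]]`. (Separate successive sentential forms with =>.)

B => [B] => [[B]] => [[S]] => [[()]]

B => [B]   [B -> [ B ]]
[B] => [[B]]   [B -> [ B ]]
[[B]] => [[S]]   [B -> S]
[[S]] => [[()]]   [S -> ( )]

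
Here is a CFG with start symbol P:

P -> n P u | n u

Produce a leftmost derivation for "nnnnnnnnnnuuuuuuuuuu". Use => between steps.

P=>nPu=>nnPuu=>nnnPuuu=>nnnnPuuuu=>nnnnnPuuuuu=>nnnnnnPuuuuuu=>nnnnnnnPuuuuuuu=>nnnnnnnnPuuuuuuuu=>nnnnnnnnnPuuuuuuuuu=>nnnnnnnnnnuuuuuuuuuu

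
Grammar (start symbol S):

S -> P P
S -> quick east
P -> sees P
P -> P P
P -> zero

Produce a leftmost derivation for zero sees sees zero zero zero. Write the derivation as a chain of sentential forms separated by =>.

S => P P => zero P => zero P P => zero P P P => zero sees P P P => zero sees sees P P P => zero sees sees zero P P => zero sees sees zero zero P => zero sees sees zero zero zero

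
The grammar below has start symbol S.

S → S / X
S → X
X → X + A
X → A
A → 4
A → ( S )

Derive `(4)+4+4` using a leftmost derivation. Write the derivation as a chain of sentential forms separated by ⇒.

S ⇒ X   [S → X]
X ⇒ X+A   [X → X + A]
X+A ⇒ X+A+A   [X → X + A]
X+A+A ⇒ A+A+A   [X → A]
A+A+A ⇒ (S)+A+A   [A → ( S )]
(S)+A+A ⇒ (X)+A+A   [S → X]
(X)+A+A ⇒ (A)+A+A   [X → A]
(A)+A+A ⇒ (4)+A+A   [A → 4]
(4)+A+A ⇒ (4)+4+A   [A → 4]
(4)+4+A ⇒ (4)+4+4   [A → 4]

S ⇒ X ⇒ X+A ⇒ X+A+A ⇒ A+A+A ⇒ (S)+A+A ⇒ (X)+A+A ⇒ (A)+A+A ⇒ (4)+A+A ⇒ (4)+4+A ⇒ (4)+4+4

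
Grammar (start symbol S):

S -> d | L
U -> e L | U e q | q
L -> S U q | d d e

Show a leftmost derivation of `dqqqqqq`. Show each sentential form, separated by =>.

S=>L=>SUq=>LUq=>SUqUq=>LUqUq=>SUqUqUq=>dUqUqUq=>dqqUqUq=>dqqqqUq=>dqqqqqq

S => L   [S -> L]
L => SUq   [L -> S U q]
SUq => LUq   [S -> L]
LUq => SUqUq   [L -> S U q]
SUqUq => LUqUq   [S -> L]
LUqUq => SUqUqUq   [L -> S U q]
SUqUqUq => dUqUqUq   [S -> d]
dUqUqUq => dqqUqUq   [U -> q]
dqqUqUq => dqqqqUq   [U -> q]
dqqqqUq => dqqqqqq   [U -> q]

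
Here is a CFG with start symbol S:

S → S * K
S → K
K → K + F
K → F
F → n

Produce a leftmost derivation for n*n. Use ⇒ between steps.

S ⇒ S*K ⇒ K*K ⇒ F*K ⇒ n*K ⇒ n*F ⇒ n*n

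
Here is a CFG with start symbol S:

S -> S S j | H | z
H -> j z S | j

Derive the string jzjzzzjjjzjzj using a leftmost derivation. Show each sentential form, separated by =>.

S => SSj   [S -> S S j]
SSj => SSjSj   [S -> S S j]
SSjSj => SSjSjSj   [S -> S S j]
SSjSjSj => HSjSjSj   [S -> H]
HSjSjSj => jzSSjSjSj   [H -> j z S]
jzSSjSjSj => jzHSjSjSj   [S -> H]
jzHSjSjSj => jzjzSSjSjSj   [H -> j z S]
jzjzSSjSjSj => jzjzSSjSjSjSj   [S -> S S j]
jzjzSSjSjSjSj => jzjzzSjSjSjSj   [S -> z]
jzjzzSjSjSjSj => jzjzzzjSjSjSj   [S -> z]
jzjzzzjSjSjSj => jzjzzzjHjSjSj   [S -> H]
jzjzzzjHjSjSj => jzjzzzjjjSjSj   [H -> j]
jzjzzzjjjSjSj => jzjzzzjjjzjSj   [S -> z]
jzjzzzjjjzjSj => jzjzzzjjjzjzj   [S -> z]

S => SSj => SSjSj => SSjSjSj => HSjSjSj => jzSSjSjSj => jzHSjSjSj => jzjzSSjSjSj => jzjzSSjSjSjSj => jzjzzSjSjSjSj => jzjzzzjSjSjSj => jzjzzzjHjSjSj => jzjzzzjjjSjSj => jzjzzzjjjzjSj => jzjzzzjjjzjzj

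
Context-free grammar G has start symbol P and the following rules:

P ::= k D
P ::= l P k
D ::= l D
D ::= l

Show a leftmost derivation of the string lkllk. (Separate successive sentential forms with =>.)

P => lPk   [P ::= l P k]
lPk => lkDk   [P ::= k D]
lkDk => lklDk   [D ::= l D]
lklDk => lkllk   [D ::= l]

P=>lPk=>lkDk=>lklDk=>lkllk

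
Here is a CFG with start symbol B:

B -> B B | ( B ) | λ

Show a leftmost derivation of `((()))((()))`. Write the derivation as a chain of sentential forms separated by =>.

B=>BB=>(B)B=>((B))B=>(((B)))B=>((()))B=>((()))(B)=>((()))((B))=>((()))(((B)))=>((()))((()))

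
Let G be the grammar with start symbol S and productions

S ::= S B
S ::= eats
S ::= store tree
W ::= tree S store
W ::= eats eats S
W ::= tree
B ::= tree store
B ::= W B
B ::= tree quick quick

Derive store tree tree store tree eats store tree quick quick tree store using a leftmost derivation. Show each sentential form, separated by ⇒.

S ⇒ S B ⇒ S B B ⇒ S B B B ⇒ store tree B B B ⇒ store tree tree store B B ⇒ store tree tree store W B B ⇒ store tree tree store tree S store B B ⇒ store tree tree store tree eats store B B ⇒ store tree tree store tree eats store tree quick quick B ⇒ store tree tree store tree eats store tree quick quick tree store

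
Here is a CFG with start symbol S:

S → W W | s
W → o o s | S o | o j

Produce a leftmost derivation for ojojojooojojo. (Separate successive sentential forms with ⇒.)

S ⇒ WW   [S → W W]
WW ⇒ SoW   [W → S o]
SoW ⇒ WWoW   [S → W W]
WWoW ⇒ ojWoW   [W → o j]
ojWoW ⇒ ojSooW   [W → S o]
ojSooW ⇒ ojWWooW   [S → W W]
ojWWooW ⇒ ojojWooW   [W → o j]
ojojWooW ⇒ ojojojooW   [W → o j]
ojojojooW ⇒ ojojojooSo   [W → S o]
ojojojooSo ⇒ ojojojooWWo   [S → W W]
ojojojooWWo ⇒ ojojojooojWo   [W → o j]
ojojojooojWo ⇒ ojojojooojojo   [W → o j]

S ⇒ WW ⇒ SoW ⇒ WWoW ⇒ ojWoW ⇒ ojSooW ⇒ ojWWooW ⇒ ojojWooW ⇒ ojojojooW ⇒ ojojojooSo ⇒ ojojojooWWo ⇒ ojojojooojWo ⇒ ojojojooojojo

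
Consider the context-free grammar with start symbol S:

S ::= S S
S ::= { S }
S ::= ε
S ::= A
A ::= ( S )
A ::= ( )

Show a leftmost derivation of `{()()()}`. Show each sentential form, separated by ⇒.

S ⇒ {S}   [S ::= { S }]
{S} ⇒ {SS}   [S ::= S S]
{SS} ⇒ {SSS}   [S ::= S S]
{SSS} ⇒ {ASS}   [S ::= A]
{ASS} ⇒ {(S)SS}   [A ::= ( S )]
{(S)SS} ⇒ {()SS}   [S ::= ε]
{()SS} ⇒ {()AS}   [S ::= A]
{()AS} ⇒ {()(S)S}   [A ::= ( S )]
{()(S)S} ⇒ {()()S}   [S ::= ε]
{()()S} ⇒ {()()A}   [S ::= A]
{()()A} ⇒ {()()()}   [A ::= ( )]

S⇒{S}⇒{SS}⇒{SSS}⇒{ASS}⇒{(S)SS}⇒{()SS}⇒{()AS}⇒{()(S)S}⇒{()()S}⇒{()()A}⇒{()()()}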